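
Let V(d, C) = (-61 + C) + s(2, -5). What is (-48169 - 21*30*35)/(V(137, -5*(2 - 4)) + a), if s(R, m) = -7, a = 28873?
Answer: -70219/28815 ≈ -2.4369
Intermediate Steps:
V(d, C) = -68 + C (V(d, C) = (-61 + C) - 7 = -68 + C)
(-48169 - 21*30*35)/(V(137, -5*(2 - 4)) + a) = (-48169 - 21*30*35)/((-68 - 5*(2 - 4)) + 28873) = (-48169 - 630*35)/((-68 - 5*(-2)) + 28873) = (-48169 - 22050)/((-68 + 10) + 28873) = -70219/(-58 + 28873) = -70219/28815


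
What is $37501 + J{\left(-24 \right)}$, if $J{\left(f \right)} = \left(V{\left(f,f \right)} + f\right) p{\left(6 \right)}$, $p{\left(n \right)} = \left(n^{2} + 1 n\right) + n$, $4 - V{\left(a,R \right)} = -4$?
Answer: $36733$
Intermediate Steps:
$V{\left(a,R \right)} = 8$ ($V{\left(a,R \right)} = 4 - -4 = 4 + 4 = 8$)
$p{\left(n \right)} = n^{2} + 2 n$ ($p{\left(n \right)} = \left(n^{2} + n\right) + n = \left(n + n^{2}\right) + n = n^{2} + 2 n$)
$J{\left(f \right)} = 384 + 48 f$ ($J{\left(f \right)} = \left(8 + f\right) 6 \left(2 + 6\right) = \left(8 + f\right) 6 \cdot 8 = \left(8 + f\right) 48 = 384 + 48 f$)
$37501 + J{\left(-24 \right)} = 37501 + \left(384 + 48 \left(-24\right)\right) = 37501 + \left(384 - 1152\right) = 37501 - 768 = 36733$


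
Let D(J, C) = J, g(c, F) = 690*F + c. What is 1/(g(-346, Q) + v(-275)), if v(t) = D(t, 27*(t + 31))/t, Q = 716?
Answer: 1/493695 ≈ 2.0255e-6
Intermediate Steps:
g(c, F) = c + 690*F
v(t) = 1 (v(t) = t/t = 1)
1/(g(-346, Q) + v(-275)) = 1/((-346 + 690*716) + 1) = 1/((-346 + 494040) + 1) = 1/(493694 + 1) = 1/493695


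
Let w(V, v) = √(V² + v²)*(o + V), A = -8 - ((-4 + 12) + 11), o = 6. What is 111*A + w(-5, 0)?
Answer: -2992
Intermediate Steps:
A = -27 (A = -8 - (8 + 11) = -8 - 1*19 = -8 - 19 = -27)
w(V, v) = √(V² + v²)*(6 + V)
111*A + w(-5, 0) = 111*(-27) + √((-5)² + 0²)*(6 - 5) = -2997 + √(25 + 0)*1 = -2997 + √25*1 = -2997 + 5*1 = -2997 + 5 = -2992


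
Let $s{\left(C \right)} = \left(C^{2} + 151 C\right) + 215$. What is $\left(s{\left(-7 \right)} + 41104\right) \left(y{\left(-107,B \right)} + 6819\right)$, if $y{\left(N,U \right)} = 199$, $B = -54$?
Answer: $282902598$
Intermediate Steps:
$s{\left(C \right)} = 215 + C^{2} + 151 C$
$\left(s{\left(-7 \right)} + 41104\right) \left(y{\left(-107,B \right)} + 6819\right) = \left(\left(215 + \left(-7\right)^{2} + 151 \left(-7\right)\right) + 41104\right) \left(199 + 6819\right) = \left(\left(215 + 49 - 1057\right) + 41104\right) 7018 = \left(-793 + 41104\right) 7018 = 40311 \cdot 7018 = 282902598$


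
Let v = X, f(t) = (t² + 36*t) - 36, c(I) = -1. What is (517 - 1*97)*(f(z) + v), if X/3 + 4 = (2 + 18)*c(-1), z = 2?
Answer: -13440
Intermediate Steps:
X = -72 (X = -12 + 3*((2 + 18)*(-1)) = -12 + 3*(20*(-1)) = -12 + 3*(-20) = -12 - 60 = -72)
f(t) = -36 + t² + 36*t
v = -72
(517 - 1*97)*(f(z) + v) = (517 - 1*97)*((-36 + 2² + 36*2) - 72) = (517 - 97)*((-36 + 4 + 72) - 72) = 420*(40 - 72) = 420*(-32) = -13440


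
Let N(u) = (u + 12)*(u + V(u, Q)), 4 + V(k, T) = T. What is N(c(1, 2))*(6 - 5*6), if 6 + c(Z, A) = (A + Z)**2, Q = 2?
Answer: -360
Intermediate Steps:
V(k, T) = -4 + T
c(Z, A) = -6 + (A + Z)**2
N(u) = (-2 + u)*(12 + u) (N(u) = (u + 12)*(u + (-4 + 2)) = (12 + u)*(u - 2) = (12 + u)*(-2 + u) = (-2 + u)*(12 + u))
N(c(1, 2))*(6 - 5*6) = (-24 + (-6 + (2 + 1)**2)**2 + 10*(-6 + (2 + 1)**2))*(6 - 5*6) = (-24 + (-6 + 3**2)**2 + 10*(-6 + 3**2))*(6 - 30) = (-24 + (-6 + 9)**2 + 10*(-6 + 9))*(-24) = (-24 + 3**2 + 10*3)*(-24) = (-24 + 9 + 30)*(-24) = 15*(-24) = -360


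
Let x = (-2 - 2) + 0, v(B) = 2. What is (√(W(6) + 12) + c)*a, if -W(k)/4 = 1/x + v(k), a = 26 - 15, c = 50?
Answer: 550 + 11*√5 ≈ 574.60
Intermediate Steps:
x = -4 (x = -4 + 0 = -4)
a = 11
W(k) = -7 (W(k) = -4*(1/(-4) + 2) = -4*(-¼ + 2) = -4*7/4 = -7)
(√(W(6) + 12) + c)*a = (√(-7 + 12) + 50)*11 = (√5 + 50)*11 = (50 + √5)*11 = 550 + 11*√5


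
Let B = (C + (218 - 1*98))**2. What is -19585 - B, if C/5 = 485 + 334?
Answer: -17785810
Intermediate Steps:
C = 4095 (C = 5*(485 + 334) = 5*819 = 4095)
B = 17766225 (B = (4095 + (218 - 1*98))**2 = (4095 + (218 - 98))**2 = (4095 + 120)**2 = 4215**2 = 17766225)
-19585 - B = -19585 - 1*17766225 = -19585 - 17766225 = -17785810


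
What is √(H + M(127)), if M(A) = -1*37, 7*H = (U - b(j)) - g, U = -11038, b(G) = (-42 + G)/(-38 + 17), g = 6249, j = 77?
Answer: I*√22557/3 ≈ 50.063*I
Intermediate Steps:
b(G) = 2 - G/21 (b(G) = (-42 + G)/(-21) = (-42 + G)*(-1/21) = 2 - G/21)
H = -7408/3 (H = ((-11038 - (2 - 1/21*77)) - 1*6249)/7 = ((-11038 - (2 - 11/3)) - 6249)/7 = ((-11038 - 1*(-5/3)) - 6249)/7 = ((-11038 + 5/3) - 6249)/7 = (-33109/3 - 6249)/7 = (⅐)*(-51856/3) = -7408/3 ≈ -2469.3)
M(A) = -37
√(H + M(127)) = √(-7408/3 - 37) = √(-7519/3) = I*√22557/3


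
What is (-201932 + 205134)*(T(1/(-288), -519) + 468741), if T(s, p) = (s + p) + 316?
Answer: 216037247743/144 ≈ 1.5003e+9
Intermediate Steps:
T(s, p) = 316 + p + s (T(s, p) = (p + s) + 316 = 316 + p + s)
(-201932 + 205134)*(T(1/(-288), -519) + 468741) = (-201932 + 205134)*((316 - 519 + 1/(-288)) + 468741) = 3202*((316 - 519 - 1/288) + 468741) = 3202*(-58465/288 + 468741) = 3202*(134938943/288) = 216037247743/144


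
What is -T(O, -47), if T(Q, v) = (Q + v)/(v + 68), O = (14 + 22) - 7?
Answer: 6/7 ≈ 0.85714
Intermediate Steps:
O = 29 (O = 36 - 7 = 29)
T(Q, v) = (Q + v)/(68 + v)
-T(O, -47) = -(29 - 47)/(68 - 47) = -(-18)/21 = -1*(-6/7) = 6/7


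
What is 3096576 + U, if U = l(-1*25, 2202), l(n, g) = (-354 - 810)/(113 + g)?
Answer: 7168572276/2315 ≈ 3.0966e+6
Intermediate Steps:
l(n, g) = -1164/(113 + g)
U = -1164/2315 (U = -1164/(113 + 2202) = -1164/2315 ≈ -0.50281)
3096576 + U = 3096576 - 1164/2315 = 7168572276/2315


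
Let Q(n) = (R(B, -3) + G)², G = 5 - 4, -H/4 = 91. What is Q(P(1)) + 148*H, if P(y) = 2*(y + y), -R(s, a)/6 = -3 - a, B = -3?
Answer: -53871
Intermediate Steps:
H = -364 (H = -4*91 = -364)
G = 1
R(s, a) = 18 + 6*a (R(s, a) = -6*(-3 - a) = 18 + 6*a)
P(y) = 4*y (P(y) = 2*(2*y) = 4*y)
Q(n) = 1 (Q(n) = ((18 + 6*(-3)) + 1)² = ((18 - 18) + 1)² = (0 + 1)² = 1² = 1)
Q(P(1)) + 148*H = 1 + 148*(-364) = 1 - 53872 = -53871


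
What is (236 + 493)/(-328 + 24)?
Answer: -729/304 ≈ -2.3980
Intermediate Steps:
(236 + 493)/(-328 + 24) = 729/(-304) = 729*(-1/304) = -729/304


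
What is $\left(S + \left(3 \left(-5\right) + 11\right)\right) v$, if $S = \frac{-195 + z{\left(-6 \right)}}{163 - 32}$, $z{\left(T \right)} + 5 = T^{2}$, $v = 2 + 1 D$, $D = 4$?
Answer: $- \frac{4128}{131} \approx -31.511$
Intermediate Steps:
$v = 6$ ($v = 2 + 1 \cdot 4 = 2 + 4 = 6$)
$z{\left(T \right)} = -5 + T^{2}$
$S = - \frac{164}{131}$ ($S = \frac{-195 - \left(5 - \left(-6\right)^{2}\right)}{163 - 32} = \frac{-195 + \left(-5 + 36\right)}{131} = \left(-195 + 31\right) \frac{1}{131} = \left(-164\right) \frac{1}{131} = - \frac{164}{131} \approx -1.2519$)
$\left(S + \left(3 \left(-5\right) + 11\right)\right) v = \left(- \frac{164}{131} + \left(3 \left(-5\right) + 11\right)\right) 6 = \left(- \frac{164}{131} + \left(-15 + 11\right)\right) 6 = \left(- \frac{164}{131} - 4\right) 6 = \left(- \frac{688}{131}\right) 6 = - \frac{4128}{131}$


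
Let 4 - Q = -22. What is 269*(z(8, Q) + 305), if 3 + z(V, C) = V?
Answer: 83390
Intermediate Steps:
Q = 26 (Q = 4 - 1*(-22) = 4 + 22 = 26)
z(V, C) = -3 + V
269*(z(8, Q) + 305) = 269*((-3 + 8) + 305) = 269*(5 + 305) = 269*310 = 83390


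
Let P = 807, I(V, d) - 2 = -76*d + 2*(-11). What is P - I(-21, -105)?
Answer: -7153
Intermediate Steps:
I(V, d) = -20 - 76*d (I(V, d) = 2 + (-76*d + 2*(-11)) = 2 + (-76*d - 22) = 2 + (-22 - 76*d) = -20 - 76*d)
P - I(-21, -105) = 807 - (-20 - 76*(-105)) = 807 - (-20 + 7980) = 807 - 1*7960 = 807 - 7960 = -7153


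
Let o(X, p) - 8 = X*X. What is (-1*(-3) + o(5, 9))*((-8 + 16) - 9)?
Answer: -36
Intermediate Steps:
o(X, p) = 8 + X² (o(X, p) = 8 + X*X = 8 + X²)
(-1*(-3) + o(5, 9))*((-8 + 16) - 9) = (-1*(-3) + (8 + 5²))*((-8 + 16) - 9) = (3 + (8 + 25))*(8 - 9) = (3 + 33)*(-1) = 36*(-1) = -36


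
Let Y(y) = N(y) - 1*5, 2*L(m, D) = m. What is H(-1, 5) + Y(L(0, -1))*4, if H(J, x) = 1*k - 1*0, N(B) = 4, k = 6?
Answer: 2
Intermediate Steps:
L(m, D) = m/2
H(J, x) = 6 (H(J, x) = 1*6 - 1*0 = 6 + 0 = 6)
Y(y) = -1 (Y(y) = 4 - 1*5 = 4 - 5 = -1)
H(-1, 5) + Y(L(0, -1))*4 = 6 - 1*4 = 6 - 4 = 2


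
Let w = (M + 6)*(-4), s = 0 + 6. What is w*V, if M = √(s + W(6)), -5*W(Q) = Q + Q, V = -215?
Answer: 5160 + 516*√10 ≈ 6791.7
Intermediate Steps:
s = 6
W(Q) = -2*Q/5 (W(Q) = -(Q + Q)/5 = -2*Q/5)
M = 3*√10/5 (M = √(6 - ⅖*6) = √(6 - 12/5) = √(18/5) = 3*√10/5 ≈ 1.8974)
w = -24 - 12*√10/5 (w = (3*√10/5 + 6)*(-4) = (6 + 3*√10/5)*(-4) = -24 - 12*√10/5 ≈ -31.589)
w*V = (-24 - 12*√10/5)*(-215) = 5160 + 516*√10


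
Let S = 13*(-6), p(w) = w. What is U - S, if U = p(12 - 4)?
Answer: 86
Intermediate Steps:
U = 8 (U = 12 - 4 = 8)
S = -78
U - S = 8 - 1*(-78) = 8 + 78 = 86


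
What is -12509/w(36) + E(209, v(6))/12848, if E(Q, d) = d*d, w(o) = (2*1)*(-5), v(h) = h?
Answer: 20089499/16060 ≈ 1250.9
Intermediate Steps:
w(o) = -10 (w(o) = 2*(-5) = -10)
E(Q, d) = d²
-12509/w(36) + E(209, v(6))/12848 = -12509/(-10) + 6²/12848 = -12509*(-⅒) + 36*(1/12848) = 12509/10 + 9/3212 = 20089499/16060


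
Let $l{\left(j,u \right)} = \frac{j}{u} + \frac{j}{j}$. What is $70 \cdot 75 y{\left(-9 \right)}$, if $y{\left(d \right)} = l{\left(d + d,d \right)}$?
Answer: $15750$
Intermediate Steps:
$l{\left(j,u \right)} = 1 + \frac{j}{u}$ ($l{\left(j,u \right)} = \frac{j}{u} + 1 = 1 + \frac{j}{u}$)
$y{\left(d \right)} = 3$ ($y{\left(d \right)} = \frac{\left(d + d\right) + d}{d} = \frac{2 d + d}{d} = \frac{3 d}{d} = 3$)
$70 \cdot 75 y{\left(-9 \right)} = 70 \cdot 75 \cdot 3 = 5250 \cdot 3 = 15750$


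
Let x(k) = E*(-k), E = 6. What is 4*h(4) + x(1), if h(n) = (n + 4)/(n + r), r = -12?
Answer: -10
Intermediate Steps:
h(n) = (4 + n)/(-12 + n) (h(n) = (n + 4)/(n - 12) = (4 + n)/(-12 + n))
x(k) = -6*k (x(k) = 6*(-k) = -6*k)
4*h(4) + x(1) = 4*((4 + 4)/(-12 + 4)) - 6*1 = 4*(8/(-8)) - 6 = 4*(-⅛*8) - 6 = 4*(-1) - 6 = -4 - 6 = -10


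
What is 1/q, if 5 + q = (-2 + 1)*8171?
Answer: -1/8176 ≈ -0.00012231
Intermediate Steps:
q = -8176 (q = -5 + (-2 + 1)*8171 = -5 - 1*8171 = -5 - 8171 = -8176)
1/q = 1/(-8176) = -1/8176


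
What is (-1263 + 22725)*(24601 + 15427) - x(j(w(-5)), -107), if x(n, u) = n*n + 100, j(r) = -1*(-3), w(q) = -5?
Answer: 859080827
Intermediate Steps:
j(r) = 3
x(n, u) = 100 + n**2 (x(n, u) = n**2 + 100 = 100 + n**2)
(-1263 + 22725)*(24601 + 15427) - x(j(w(-5)), -107) = (-1263 + 22725)*(24601 + 15427) - (100 + 3**2) = 21462*40028 - (100 + 9) = 859080936 - 1*109 = 859080936 - 109 = 859080827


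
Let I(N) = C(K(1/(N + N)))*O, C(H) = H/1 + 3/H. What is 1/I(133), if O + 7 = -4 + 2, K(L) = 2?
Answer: -2/63 ≈ -0.031746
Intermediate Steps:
C(H) = H + 3/H (C(H) = H*1 + 3/H = H + 3/H)
O = -9 (O = -7 + (-4 + 2) = -7 - 2 = -9)
I(N) = -63/2 (I(N) = (2 + 3/2)*(-9) = (7/2)*(-9) = -63/2)
1/I(133) = 1/(-63/2) = -2/63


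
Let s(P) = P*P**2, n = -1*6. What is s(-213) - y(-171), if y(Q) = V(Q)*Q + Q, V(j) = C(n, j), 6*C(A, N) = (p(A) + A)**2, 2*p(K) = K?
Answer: -19322235/2 ≈ -9.6611e+6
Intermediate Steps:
n = -6
p(K) = K/2
s(P) = P**3
C(A, N) = 3*A**2/8 (C(A, N) = (A/2 + A)**2/6 = (3*A/2)**2/6 = (9*A**2/4)/6 = 3*A**2/8)
V(j) = 27/2 (V(j) = (3/8)*(-6)**2 = (3/8)*36 = 27/2)
y(Q) = 29*Q/2 (y(Q) = 27*Q/2 + Q = 29*Q/2)
s(-213) - y(-171) = (-213)**3 - 29*(-171)/2 = -9663597 - 1*(-4959/2) = -9663597 + 4959/2 = -19322235/2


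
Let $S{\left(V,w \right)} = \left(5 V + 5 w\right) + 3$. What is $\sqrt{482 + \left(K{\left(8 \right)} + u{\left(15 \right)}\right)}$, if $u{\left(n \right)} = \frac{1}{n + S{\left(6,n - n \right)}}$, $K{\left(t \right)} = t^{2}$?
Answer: $\frac{\sqrt{78627}}{12} \approx 23.367$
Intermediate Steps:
$S{\left(V,w \right)} = 3 + 5 V + 5 w$
$u{\left(n \right)} = \frac{1}{33 + n}$ ($u{\left(n \right)} = \frac{1}{n + \left(3 + 5 \cdot 6 + 5 \left(n - n\right)\right)} = \frac{1}{n + \left(3 + 30 + 5 \cdot 0\right)} = \frac{1}{n + \left(3 + 30 + 0\right)} = \frac{1}{n + 33} = \frac{1}{33 + n}$)
$\sqrt{482 + \left(K{\left(8 \right)} + u{\left(15 \right)}\right)} = \sqrt{482 + \left(8^{2} + \frac{1}{33 + 15}\right)} = \sqrt{482 + \left(64 + \frac{1}{48}\right)} = \sqrt{482 + \frac{3073}{48}} = \sqrt{\frac{26209}{48}} = \frac{\sqrt{78627}}{12}$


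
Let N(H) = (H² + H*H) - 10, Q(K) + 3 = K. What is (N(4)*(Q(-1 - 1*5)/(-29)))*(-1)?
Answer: -198/29 ≈ -6.8276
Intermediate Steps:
Q(K) = -3 + K
N(H) = -10 + 2*H² (N(H) = (H² + H²) - 10 = 2*H² - 10 = -10 + 2*H²)
(N(4)*(Q(-1 - 1*5)/(-29)))*(-1) = ((-10 + 2*4²)*((-3 + (-1 - 1*5))/(-29)))*(-1) = ((-10 + 2*16)*((-3 + (-1 - 5))*(-1/29)))*(-1) = ((-10 + 32)*((-3 - 6)*(-1/29)))*(-1) = (22*(-9*(-1/29)))*(-1) = (22*(9/29))*(-1) = (198/29)*(-1) = -198/29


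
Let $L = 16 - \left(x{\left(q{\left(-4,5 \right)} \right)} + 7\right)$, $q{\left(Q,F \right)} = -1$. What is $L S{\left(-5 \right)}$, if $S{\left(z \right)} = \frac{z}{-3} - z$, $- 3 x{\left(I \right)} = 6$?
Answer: $\frac{220}{3} \approx 73.333$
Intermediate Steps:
$x{\left(I \right)} = -2$ ($x{\left(I \right)} = \left(- \frac{1}{3}\right) 6 = -2$)
$S{\left(z \right)} = - \frac{4 z}{3}$ ($S{\left(z \right)} = z \left(- \frac{1}{3}\right) - z = - \frac{z}{3} - z = - \frac{4 z}{3}$)
$L = 11$ ($L = 16 - \left(-2 + 7\right) = 16 - 5 = 11$)
$L S{\left(-5 \right)} = 11 \left(\left(- \frac{4}{3}\right) \left(-5\right)\right) = 11 \cdot \frac{20}{3} = \frac{220}{3}$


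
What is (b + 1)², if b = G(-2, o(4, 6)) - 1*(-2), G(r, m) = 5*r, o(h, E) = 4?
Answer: 49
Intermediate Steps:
b = -8 (b = 5*(-2) - 1*(-2) = -10 + 2 = -8)
(b + 1)² = (-8 + 1)² = (-7)² = 49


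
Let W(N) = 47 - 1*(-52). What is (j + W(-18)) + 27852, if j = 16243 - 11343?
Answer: 32851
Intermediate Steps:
W(N) = 99 (W(N) = 47 + 52 = 99)
j = 4900
(j + W(-18)) + 27852 = (4900 + 99) + 27852 = 4999 + 27852 = 32851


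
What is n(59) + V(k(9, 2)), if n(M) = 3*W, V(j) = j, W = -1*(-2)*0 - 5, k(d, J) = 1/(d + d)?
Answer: -269/18 ≈ -14.944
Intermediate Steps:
k(d, J) = 1/(2*d)
W = -5 (W = 2*0 - 5 = 0 - 5 = -5)
n(M) = -15 (n(M) = 3*(-5) = -15)
n(59) + V(k(9, 2)) = -15 + (1/2)/9 = -15 + (1/2)*(1/9) = -15 + 1/18 = -269/18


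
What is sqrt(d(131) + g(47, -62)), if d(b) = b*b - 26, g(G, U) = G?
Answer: 11*sqrt(142) ≈ 131.08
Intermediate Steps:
d(b) = -26 + b**2 (d(b) = b**2 - 26 = -26 + b**2)
sqrt(d(131) + g(47, -62)) = sqrt((-26 + 131**2) + 47) = sqrt((-26 + 17161) + 47) = sqrt(17135 + 47) = sqrt(17182) = 11*sqrt(142)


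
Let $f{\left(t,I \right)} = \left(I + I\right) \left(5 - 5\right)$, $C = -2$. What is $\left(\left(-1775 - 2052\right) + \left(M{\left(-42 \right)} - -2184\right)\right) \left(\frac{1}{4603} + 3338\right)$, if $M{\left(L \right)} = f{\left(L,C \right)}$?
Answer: $- \frac{25244391045}{4603} \approx -5.4843 \cdot 10^{6}$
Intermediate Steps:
$f{\left(t,I \right)} = 0$ ($f{\left(t,I \right)} = 2 I 0 = 0$)
$M{\left(L \right)} = 0$
$\left(\left(-1775 - 2052\right) + \left(M{\left(-42 \right)} - -2184\right)\right) \left(\frac{1}{4603} + 3338\right) = \left(\left(-1775 - 2052\right) + \left(0 - -2184\right)\right) \left(\frac{1}{4603} + 3338\right) = \left(-3827 + \left(0 + 2184\right)\right) \left(\frac{1}{4603} + 3338\right) = \left(-3827 + 2184\right) \frac{15364815}{4603} = \left(-1643\right) \frac{15364815}{4603} = - \frac{25244391045}{4603}$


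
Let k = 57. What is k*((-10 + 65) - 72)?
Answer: -969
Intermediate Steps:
k*((-10 + 65) - 72) = 57*((-10 + 65) - 72) = 57*(55 - 72) = 57*(-17) = -969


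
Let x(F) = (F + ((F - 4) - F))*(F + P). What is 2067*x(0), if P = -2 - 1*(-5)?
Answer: -24804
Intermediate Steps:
P = 3 (P = -2 + 5 = 3)
x(F) = (-4 + F)*(3 + F) (x(F) = (F + ((F - 4) - F))*(F + 3) = (F + ((-4 + F) - F))*(3 + F) = (F - 4)*(3 + F) = (-4 + F)*(3 + F))
2067*x(0) = 2067*(-12 + 0**2 - 1*0) = 2067*(-12 + 0 + 0) = 2067*(-12) = -24804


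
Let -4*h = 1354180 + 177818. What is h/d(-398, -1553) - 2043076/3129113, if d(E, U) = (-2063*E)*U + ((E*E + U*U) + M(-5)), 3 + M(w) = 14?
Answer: -5197467285369209/7963953672123748 ≈ -0.65262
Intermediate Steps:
M(w) = 11 (M(w) = -3 + 14 = 11)
h = -765999/2 (h = -(1354180 + 177818)/4 = -¼*1531998 = -765999/2 ≈ -3.8300e+5)
d(E, U) = 11 + E² + U² - 2063*E*U (d(E, U) = (-2063*E)*U + ((E*E + U*U) + 11) = -2063*E*U + ((E² + U²) + 11) = -2063*E*U + (11 + E² + U²) = 11 + E² + U² - 2063*E*U)
h/d(-398, -1553) - 2043076/3129113 = -765999/(2*(11 + (-398)² + (-1553)² - 2063*(-398)*(-1553))) - 2043076/3129113 = -765999/(2*(11 + 158404 + 2411809 - 1275127922)) - 2043076*1/3129113 = -765999/2/(-1272557698) - 2043076/3129113 = -765999/2*(-1/1272557698) - 2043076/3129113 = 765999/2545115396 - 2043076/3129113 = -5197467285369209/7963953672123748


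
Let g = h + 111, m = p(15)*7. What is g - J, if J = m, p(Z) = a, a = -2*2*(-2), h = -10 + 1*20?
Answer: 65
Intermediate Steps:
h = 10 (h = -10 + 20 = 10)
a = 8 (a = -4*(-2) = 8)
p(Z) = 8
m = 56 (m = 8*7 = 56)
g = 121 (g = 10 + 111 = 121)
J = 56
g - J = 121 - 1*56 = 121 - 56 = 65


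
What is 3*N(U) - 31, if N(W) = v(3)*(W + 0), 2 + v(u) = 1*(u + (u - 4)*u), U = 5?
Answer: -61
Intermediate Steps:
v(u) = -2 + u + u*(-4 + u) (v(u) = -2 + 1*(u + (u - 4)*u) = -2 + 1*(u + (-4 + u)*u) = -2 + 1*(u + u*(-4 + u)) = -2 + (u + u*(-4 + u)) = -2 + u + u*(-4 + u))
N(W) = -2*W (N(W) = (-2 + 3**2 - 3*3)*(W + 0) = (-2 + 9 - 9)*W = -2*W)
3*N(U) - 31 = 3*(-2*5) - 31 = 3*(-10) - 31 = -30 - 31 = -61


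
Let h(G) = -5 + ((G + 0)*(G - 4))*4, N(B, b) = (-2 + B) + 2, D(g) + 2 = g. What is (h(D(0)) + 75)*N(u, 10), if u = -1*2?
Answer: -236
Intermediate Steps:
u = -2
D(g) = -2 + g
N(B, b) = B
h(G) = -5 + 4*G*(-4 + G) (h(G) = -5 + (G*(-4 + G))*4 = -5 + 4*G*(-4 + G))
(h(D(0)) + 75)*N(u, 10) = ((-5 - 16*(-2 + 0) + 4*(-2 + 0)**2) + 75)*(-2) = ((-5 - 16*(-2) + 4*(-2)**2) + 75)*(-2) = ((-5 + 32 + 4*4) + 75)*(-2) = ((-5 + 32 + 16) + 75)*(-2) = (43 + 75)*(-2) = 118*(-2) = -236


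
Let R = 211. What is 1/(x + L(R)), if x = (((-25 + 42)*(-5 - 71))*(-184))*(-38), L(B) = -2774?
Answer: -1/9036438 ≈ -1.1066e-7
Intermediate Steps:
x = -9033664 (x = ((17*(-76))*(-184))*(-38) = -1292*(-184)*(-38) = 237728*(-38) = -9033664)
1/(x + L(R)) = 1/(-9033664 - 2774) = 1/(-9036438) = -1/9036438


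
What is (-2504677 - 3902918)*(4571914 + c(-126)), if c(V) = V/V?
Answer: -29294979694425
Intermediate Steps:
c(V) = 1
(-2504677 - 3902918)*(4571914 + c(-126)) = (-2504677 - 3902918)*(4571914 + 1) = -6407595*4571915 = -29294979694425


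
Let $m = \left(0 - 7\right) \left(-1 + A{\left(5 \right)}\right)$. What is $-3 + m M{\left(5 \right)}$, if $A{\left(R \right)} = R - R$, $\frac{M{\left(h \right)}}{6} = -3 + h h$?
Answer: $921$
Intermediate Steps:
$M{\left(h \right)} = -18 + 6 h^{2}$ ($M{\left(h \right)} = 6 \left(-3 + h h\right) = 6 \left(-3 + h^{2}\right) = -18 + 6 h^{2}$)
$A{\left(R \right)} = 0$
$m = 7$ ($m = \left(0 - 7\right) \left(-1 + 0\right) = \left(-7\right) \left(-1\right) = 7$)
$-3 + m M{\left(5 \right)} = -3 + 7 \left(-18 + 6 \cdot 5^{2}\right) = -3 + 7 \left(-18 + 6 \cdot 25\right) = -3 + 7 \left(-18 + 150\right) = -3 + 7 \cdot 132 = -3 + 924 = 921$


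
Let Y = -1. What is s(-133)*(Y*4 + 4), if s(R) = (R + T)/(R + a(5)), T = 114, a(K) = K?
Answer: 0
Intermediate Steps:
s(R) = (114 + R)/(5 + R) (s(R) = (R + 114)/(R + 5) = (114 + R)/(5 + R))
s(-133)*(Y*4 + 4) = ((114 - 133)/(5 - 133))*(-1*4 + 4) = (-19/(-128))*(-4 + 4) = -1/128*(-19)*0 = (19/128)*0 = 0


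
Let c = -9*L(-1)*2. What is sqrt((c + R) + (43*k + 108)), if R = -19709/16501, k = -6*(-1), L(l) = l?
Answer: 5*sqrt(4169258167)/16501 ≈ 19.565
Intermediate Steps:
k = 6
c = 18 (c = -9*(-1)*2 = 9*2 = 18)
R = -19709/16501 (R = -19709*1/16501 = -19709/16501 ≈ -1.1944)
sqrt((c + R) + (43*k + 108)) = sqrt((18 - 19709/16501) + (43*6 + 108)) = sqrt(277309/16501 + (258 + 108)) = sqrt(277309/16501 + 366) = sqrt(6316675/16501) = 5*sqrt(4169258167)/16501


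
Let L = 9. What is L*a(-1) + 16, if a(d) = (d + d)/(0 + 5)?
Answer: 62/5 ≈ 12.400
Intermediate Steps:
a(d) = 2*d/5 (a(d) = (2*d)/5 = (2*d)*(⅕) = 2*d/5)
L*a(-1) + 16 = 9*((⅖)*(-1)) + 16 = 9*(-⅖) + 16 = -18/5 + 16 = 62/5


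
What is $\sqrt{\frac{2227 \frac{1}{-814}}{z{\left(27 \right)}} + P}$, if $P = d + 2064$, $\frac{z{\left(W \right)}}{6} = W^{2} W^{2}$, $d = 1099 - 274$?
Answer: $\frac{\sqrt{9155749829697669}}{1780218} \approx 53.749$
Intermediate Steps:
$d = 825$
$z{\left(W \right)} = 6 W^{4}$ ($z{\left(W \right)} = 6 W^{2} W^{2} = 6 W^{4}$)
$P = 2889$ ($P = 825 + 2064 = 2889$)
$\sqrt{\frac{2227 \frac{1}{-814}}{z{\left(27 \right)}} + P} = \sqrt{\frac{2227 \frac{1}{-814}}{6 \cdot 27^{4}} + 2889} = \sqrt{\frac{2227 \left(- \frac{1}{814}\right)}{6 \cdot 531441} + 2889} = \sqrt{- \frac{2227}{814 \cdot 3188646} + 2889} = \sqrt{\left(- \frac{2227}{814}\right) \frac{1}{3188646} + 2889} = \sqrt{- \frac{2227}{2595557844} + 2889} = \sqrt{\frac{7498566609089}{2595557844}} = \frac{\sqrt{9155749829697669}}{1780218}$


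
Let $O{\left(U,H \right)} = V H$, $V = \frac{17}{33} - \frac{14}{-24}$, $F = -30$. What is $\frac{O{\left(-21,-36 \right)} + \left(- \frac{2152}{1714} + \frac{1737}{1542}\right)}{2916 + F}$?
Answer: $- \frac{192242101}{13984049508} \approx -0.013747$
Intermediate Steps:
$V = \frac{145}{132}$ ($V = 17 \cdot \frac{1}{33} - - \frac{7}{12} = \frac{17}{33} + \frac{7}{12} = \frac{145}{132} \approx 1.0985$)
$O{\left(U,H \right)} = \frac{145 H}{132}$
$\frac{O{\left(-21,-36 \right)} + \left(- \frac{2152}{1714} + \frac{1737}{1542}\right)}{2916 + F} = \frac{\frac{145}{132} \left(-36\right) + \left(- \frac{2152}{1714} + \frac{1737}{1542}\right)}{2916 - 30} = \frac{- \frac{435}{11} + \left(\left(-2152\right) \frac{1}{1714} + 1737 \cdot \frac{1}{1542}\right)}{2886} = \left(- \frac{435}{11} + \left(- \frac{1076}{857} + \frac{579}{514}\right)\right) \frac{1}{2886} = \left(- \frac{435}{11} - \frac{56861}{440498}\right) \frac{1}{2886} = \left(- \frac{192242101}{4845478}\right) \frac{1}{2886} = - \frac{192242101}{13984049508}$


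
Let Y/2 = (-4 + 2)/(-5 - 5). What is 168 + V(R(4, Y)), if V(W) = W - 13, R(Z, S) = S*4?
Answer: 783/5 ≈ 156.60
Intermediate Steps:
Y = ⅖ (Y = 2*((-4 + 2)/(-5 - 5)) = 2*(-2/(-10)) = 2*(-2*(-⅒)) = 2*(⅕) = ⅖ ≈ 0.40000)
R(Z, S) = 4*S
V(W) = -13 + W
168 + V(R(4, Y)) = 168 + (-13 + 4*(⅖)) = 168 + (-13 + 8/5) = 168 - 57/5 = 783/5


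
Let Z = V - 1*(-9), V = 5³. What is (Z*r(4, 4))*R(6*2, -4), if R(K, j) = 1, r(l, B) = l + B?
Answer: 1072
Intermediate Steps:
r(l, B) = B + l
V = 125
Z = 134 (Z = 125 - 1*(-9) = 125 + 9 = 134)
(Z*r(4, 4))*R(6*2, -4) = (134*(4 + 4))*1 = (134*8)*1 = 1072*1 = 1072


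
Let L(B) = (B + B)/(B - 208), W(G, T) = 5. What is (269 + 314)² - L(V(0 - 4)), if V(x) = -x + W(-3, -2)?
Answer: 67637929/199 ≈ 3.3989e+5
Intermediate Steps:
V(x) = 5 - x (V(x) = -x + 5 = 5 - x)
L(B) = 2*B/(-208 + B) (L(B) = (2*B)/(-208 + B) = 2*B/(-208 + B))
(269 + 314)² - L(V(0 - 4)) = (269 + 314)² - 2*(5 - (0 - 4))/(-208 + (5 - (0 - 4))) = 583² - 2*(5 - 1*(-4))/(-208 + (5 - 1*(-4))) = 339889 - 2*(5 + 4)/(-208 + (5 + 4)) = 339889 - 2*9/(-208 + 9) = 339889 - 2*9/(-199) = 339889 - 2*9*(-1)/199 = 339889 - 1*(-18/199) = 339889 + 18/199 = 67637929/199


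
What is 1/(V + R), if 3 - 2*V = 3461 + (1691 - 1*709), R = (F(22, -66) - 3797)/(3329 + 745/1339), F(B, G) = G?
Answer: -4458276/9902545277 ≈ -0.00045022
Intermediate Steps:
R = -5172557/4458276 (R = (-66 - 3797)/(3329 + 745/1339) = -3863/(3329 + 745*(1/1339)) = -3863/(3329 + 745/1339) = -3863/4458276/1339 = -3863*1339/4458276 = -5172557/4458276 ≈ -1.1602)
V = -2220 (V = 3/2 - (3461 + (1691 - 1*709))/2 = 3/2 - (3461 + (1691 - 709))/2 = 3/2 - (3461 + 982)/2 = 3/2 - ½*4443 = 3/2 - 4443/2 = -2220)
1/(V + R) = 1/(-2220 - 5172557/4458276) = 1/(-9902545277/4458276) = -4458276/9902545277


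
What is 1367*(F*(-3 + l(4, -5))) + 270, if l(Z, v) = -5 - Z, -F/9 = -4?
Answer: -590274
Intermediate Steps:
F = 36 (F = -9*(-4) = 36)
1367*(F*(-3 + l(4, -5))) + 270 = 1367*(36*(-3 + (-5 - 1*4))) + 270 = 1367*(36*(-3 + (-5 - 4))) + 270 = 1367*(36*(-3 - 9)) + 270 = 1367*(36*(-12)) + 270 = 1367*(-432) + 270 = -590544 + 270 = -590274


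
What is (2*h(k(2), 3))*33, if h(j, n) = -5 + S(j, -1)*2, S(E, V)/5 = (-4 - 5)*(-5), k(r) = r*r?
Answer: 29370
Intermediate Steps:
k(r) = r²
S(E, V) = 225 (S(E, V) = 5*((-4 - 5)*(-5)) = 5*(-9*(-5)) = 5*45 = 225)
h(j, n) = 445 (h(j, n) = -5 + 225*2 = -5 + 450 = 445)
(2*h(k(2), 3))*33 = (2*445)*33 = 890*33 = 29370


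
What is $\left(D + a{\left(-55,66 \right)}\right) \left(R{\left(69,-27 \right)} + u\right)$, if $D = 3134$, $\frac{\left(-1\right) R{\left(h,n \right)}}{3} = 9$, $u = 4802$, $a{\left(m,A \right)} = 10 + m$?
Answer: $14749975$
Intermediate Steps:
$R{\left(h,n \right)} = -27$ ($R{\left(h,n \right)} = \left(-3\right) 9 = -27$)
$\left(D + a{\left(-55,66 \right)}\right) \left(R{\left(69,-27 \right)} + u\right) = \left(3134 + \left(10 - 55\right)\right) \left(-27 + 4802\right) = \left(3134 - 45\right) 4775 = 3089 \cdot 4775 = 14749975$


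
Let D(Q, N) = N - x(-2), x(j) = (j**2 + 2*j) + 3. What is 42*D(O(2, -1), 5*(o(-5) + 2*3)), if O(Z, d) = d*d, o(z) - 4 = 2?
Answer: 2394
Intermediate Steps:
x(j) = 3 + j**2 + 2*j
o(z) = 6 (o(z) = 4 + 2 = 6)
O(Z, d) = d**2
D(Q, N) = -3 + N (D(Q, N) = N - (3 + (-2)**2 + 2*(-2)) = N - (3 + 4 - 4) = N - 1*3 = N - 3 = -3 + N)
42*D(O(2, -1), 5*(o(-5) + 2*3)) = 42*(-3 + 5*(6 + 2*3)) = 42*(-3 + 5*(6 + 6)) = 42*(-3 + 5*12) = 42*(-3 + 60) = 42*57 = 2394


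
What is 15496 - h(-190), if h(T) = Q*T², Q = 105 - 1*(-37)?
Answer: -5110704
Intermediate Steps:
Q = 142 (Q = 105 + 37 = 142)
h(T) = 142*T²
15496 - h(-190) = 15496 - 142*(-190)² = 15496 - 142*36100 = 15496 - 1*5126200 = 15496 - 5126200 = -5110704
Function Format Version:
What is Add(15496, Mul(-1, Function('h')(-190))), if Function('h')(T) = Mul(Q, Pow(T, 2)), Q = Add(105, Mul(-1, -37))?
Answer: -5110704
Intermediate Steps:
Q = 142 (Q = Add(105, 37) = 142)
Function('h')(T) = Mul(142, Pow(T, 2))
Add(15496, Mul(-1, Function('h')(-190))) = Add(15496, Mul(-1, Mul(142, Pow(-190, 2)))) = Add(15496, Mul(-1, Mul(142, 36100))) = Add(15496, Mul(-1, 5126200)) = Add(15496, -5126200) = -5110704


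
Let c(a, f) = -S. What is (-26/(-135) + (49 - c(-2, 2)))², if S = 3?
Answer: 49646116/18225 ≈ 2724.1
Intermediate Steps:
c(a, f) = -3 (c(a, f) = -1*3 = -3)
(-26/(-135) + (49 - c(-2, 2)))² = (-26/(-135) + (49 - 1*(-3)))² = (-26*(-1/135) + (49 + 3))² = (26/135 + 52)² = (7046/135)² = 49646116/18225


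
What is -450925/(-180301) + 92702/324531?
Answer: 163053404477/58513263831 ≈ 2.7866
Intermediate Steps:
-450925/(-180301) + 92702/324531 = -450925*(-1/180301) + 92702*(1/324531) = 450925/180301 + 92702/324531 = 163053404477/58513263831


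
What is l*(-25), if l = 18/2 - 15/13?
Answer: -2550/13 ≈ -196.15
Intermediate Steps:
l = 102/13 (l = 18*(1/2) - 15*1/13 = 9 - 15/13 = 102/13 ≈ 7.8462)
l*(-25) = (102/13)*(-25) = -2550/13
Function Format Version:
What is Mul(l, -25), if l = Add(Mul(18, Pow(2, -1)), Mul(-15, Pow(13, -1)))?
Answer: Rational(-2550, 13) ≈ -196.15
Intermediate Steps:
l = Rational(102, 13) (l = Add(Mul(18, Rational(1, 2)), Mul(-15, Rational(1, 13))) = Add(9, Rational(-15, 13)) = Rational(102, 13) ≈ 7.8462)
Mul(l, -25) = Mul(Rational(102, 13), -25) = Rational(-2550, 13)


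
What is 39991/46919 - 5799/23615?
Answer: 672304184/1107992185 ≈ 0.60678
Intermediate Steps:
39991/46919 - 5799/23615 = 672304184/1107992185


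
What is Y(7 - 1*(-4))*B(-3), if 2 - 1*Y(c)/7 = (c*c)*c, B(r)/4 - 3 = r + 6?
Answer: -223272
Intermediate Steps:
B(r) = 36 + 4*r (B(r) = 12 + 4*(r + 6) = 12 + 4*(6 + r) = 12 + (24 + 4*r) = 36 + 4*r)
Y(c) = 14 - 7*c³ (Y(c) = 14 - 7*c*c*c = 14 - 7*c²*c = 14 - 7*c³)
Y(7 - 1*(-4))*B(-3) = (14 - 7*(7 - 1*(-4))³)*(36 + 4*(-3)) = (14 - 7*(7 + 4)³)*(36 - 12) = (14 - 7*11³)*24 = (14 - 7*1331)*24 = (14 - 9317)*24 = -9303*24 = -223272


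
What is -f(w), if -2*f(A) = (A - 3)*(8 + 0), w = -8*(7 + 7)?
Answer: -460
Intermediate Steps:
w = -112 (w = -8*14 = -112)
f(A) = 12 - 4*A (f(A) = -(A - 3)*(8 + 0)/2 = -(-3 + A)*8/2 = -(-24 + 8*A)/2 = 12 - 4*A)
-f(w) = -(12 - 4*(-112)) = -(12 + 448) = -1*460 = -460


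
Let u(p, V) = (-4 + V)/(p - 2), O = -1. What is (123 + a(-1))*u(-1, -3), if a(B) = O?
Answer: 854/3 ≈ 284.67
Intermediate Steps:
u(p, V) = (-4 + V)/(-2 + p)
a(B) = -1
(123 + a(-1))*u(-1, -3) = (123 - 1)*((-4 - 3)/(-2 - 1)) = 122*(-7/(-3)) = 122*(-⅓*(-7)) = 122*(7/3) = 854/3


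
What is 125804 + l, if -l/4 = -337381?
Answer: 1475328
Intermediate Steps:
l = 1349524 (l = -4*(-337381) = 1349524)
125804 + l = 125804 + 1349524 = 1475328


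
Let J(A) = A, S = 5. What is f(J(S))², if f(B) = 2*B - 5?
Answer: 25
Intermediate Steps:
f(B) = -5 + 2*B
f(J(S))² = (-5 + 2*5)² = (-5 + 10)² = 5² = 25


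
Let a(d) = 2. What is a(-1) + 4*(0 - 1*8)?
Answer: -30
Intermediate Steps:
a(-1) + 4*(0 - 1*8) = 2 + 4*(0 - 1*8) = 2 + 4*(0 - 8) = 2 + 4*(-8) = 2 - 32 = -30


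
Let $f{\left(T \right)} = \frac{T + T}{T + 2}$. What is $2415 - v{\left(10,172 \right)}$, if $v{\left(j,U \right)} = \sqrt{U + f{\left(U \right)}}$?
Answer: $2415 - \frac{4 \sqrt{82302}}{87} \approx 2401.8$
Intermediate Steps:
$f{\left(T \right)} = \frac{2 T}{2 + T}$
$v{\left(j,U \right)} = \sqrt{U + \frac{2 U}{2 + U}}$
$2415 - v{\left(10,172 \right)} = 2415 - \sqrt{\frac{172 \left(4 + 172\right)}{2 + 172}} = 2415 - \sqrt{172 \cdot \frac{1}{174} \cdot 176} = 2415 - \sqrt{\frac{15136}{87}} = 2415 - \frac{4 \sqrt{82302}}{87}$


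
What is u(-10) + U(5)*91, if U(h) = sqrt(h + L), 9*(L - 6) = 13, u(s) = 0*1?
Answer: 364*sqrt(7)/3 ≈ 321.02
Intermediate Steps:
u(s) = 0
L = 67/9 (L = 6 + (1/9)*13 = 6 + 13/9 = 67/9 ≈ 7.4444)
U(h) = sqrt(67/9 + h) (U(h) = sqrt(h + 67/9) = sqrt(67/9 + h))
u(-10) + U(5)*91 = 0 + (sqrt(67 + 9*5)/3)*91 = 0 + (sqrt(67 + 45)/3)*91 = 0 + (sqrt(112)/3)*91 = 0 + ((4*sqrt(7))/3)*91 = 0 + (4*sqrt(7)/3)*91 = 0 + 364*sqrt(7)/3 = 364*sqrt(7)/3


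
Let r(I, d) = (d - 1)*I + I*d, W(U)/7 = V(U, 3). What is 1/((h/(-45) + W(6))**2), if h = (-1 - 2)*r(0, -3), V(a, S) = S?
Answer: 1/441 ≈ 0.0022676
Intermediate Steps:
W(U) = 21 (W(U) = 7*3 = 21)
r(I, d) = I*d + I*(-1 + d) (r(I, d) = (-1 + d)*I + I*d = I*(-1 + d) + I*d = I*d + I*(-1 + d))
h = 0 (h = (-1 - 2)*(0*(-1 + 2*(-3))) = -0*(-1 - 6) = -0*(-7) = -3*0 = 0)
1/((h/(-45) + W(6))**2) = 1/((0/(-45) + 21)**2) = 1/((0*(-1/45) + 21)**2) = 1/((0 + 21)**2) = 1/(21**2) = 1/441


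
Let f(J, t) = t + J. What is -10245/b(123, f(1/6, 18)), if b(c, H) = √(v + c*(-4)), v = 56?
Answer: 10245*I*√109/218 ≈ 490.65*I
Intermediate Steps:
f(J, t) = J + t
b(c, H) = √(56 - 4*c) (b(c, H) = √(56 + c*(-4)) = √(56 - 4*c))
-10245/b(123, f(1/6, 18)) = -10245*1/(2*√(14 - 1*123)) = -10245*1/(2*√(14 - 123)) = -10245*(-I*√109/218) = -(-10245)*I*√109/218 = 10245*I*√109/218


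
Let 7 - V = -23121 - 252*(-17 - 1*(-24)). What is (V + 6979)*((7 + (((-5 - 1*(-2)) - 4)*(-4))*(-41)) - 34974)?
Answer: -1151021165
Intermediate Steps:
V = 24892 (V = 7 - (-23121 - 252*(-17 - 1*(-24))) = 7 - (-23121 - 252*(-17 + 24)) = 7 - (-23121 - 252*7) = 7 - (-23121 - 1764) = 7 - 1*(-24885) = 7 + 24885 = 24892)
(V + 6979)*((7 + (((-5 - 1*(-2)) - 4)*(-4))*(-41)) - 34974) = (24892 + 6979)*((7 + (((-5 - 1*(-2)) - 4)*(-4))*(-41)) - 34974) = 31871*((7 + (((-5 + 2) - 4)*(-4))*(-41)) - 34974) = 31871*((7 + ((-3 - 4)*(-4))*(-41)) - 34974) = 31871*((7 - 7*(-4)*(-41)) - 34974) = 31871*((7 + 28*(-41)) - 34974) = 31871*((7 - 1148) - 34974) = 31871*(-1141 - 34974) = 31871*(-36115) = -1151021165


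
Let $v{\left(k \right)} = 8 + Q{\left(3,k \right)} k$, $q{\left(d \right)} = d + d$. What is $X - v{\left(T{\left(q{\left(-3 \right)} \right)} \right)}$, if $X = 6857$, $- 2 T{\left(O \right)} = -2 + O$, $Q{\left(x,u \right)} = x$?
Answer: $6837$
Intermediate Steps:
$q{\left(d \right)} = 2 d$
$T{\left(O \right)} = 1 - \frac{O}{2}$ ($T{\left(O \right)} = - \frac{-2 + O}{2} = 1 - \frac{O}{2}$)
$v{\left(k \right)} = 8 + 3 k$
$X - v{\left(T{\left(q{\left(-3 \right)} \right)} \right)} = 6857 - \left(8 + 3 \left(1 - \frac{2 \left(-3\right)}{2}\right)\right) = 6857 - \left(8 + 3 \left(1 - -3\right)\right) = 6857 - \left(8 + 3 \left(1 + 3\right)\right) = 6857 - \left(8 + 3 \cdot 4\right) = 6857 - \left(8 + 12\right) = 6857 - 20 = 6837$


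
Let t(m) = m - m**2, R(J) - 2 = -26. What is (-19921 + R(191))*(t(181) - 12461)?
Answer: 898342745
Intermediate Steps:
R(J) = -24 (R(J) = 2 - 26 = -24)
(-19921 + R(191))*(t(181) - 12461) = (-19921 - 24)*(181*(1 - 1*181) - 12461) = -19945*(181*(1 - 181) - 12461) = -19945*(181*(-180) - 12461) = -19945*(-32580 - 12461) = -19945*(-45041) = 898342745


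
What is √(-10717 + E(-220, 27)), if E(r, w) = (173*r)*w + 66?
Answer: I*√1038271 ≈ 1019.0*I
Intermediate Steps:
E(r, w) = 66 + 173*r*w (E(r, w) = 173*r*w + 66 = 66 + 173*r*w)
√(-10717 + E(-220, 27)) = √(-10717 + (66 + 173*(-220)*27)) = √(-10717 + (66 - 1027620)) = √(-10717 - 1027554) = √(-1038271) = I*√1038271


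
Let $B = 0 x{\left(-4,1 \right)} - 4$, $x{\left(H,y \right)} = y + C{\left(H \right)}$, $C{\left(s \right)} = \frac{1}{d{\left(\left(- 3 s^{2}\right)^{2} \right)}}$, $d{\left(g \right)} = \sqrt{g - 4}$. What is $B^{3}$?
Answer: $-64$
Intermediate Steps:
$d{\left(g \right)} = \sqrt{-4 + g}$
$C{\left(s \right)} = \frac{1}{\sqrt{-4 + 9 s^{4}}}$ ($C{\left(s \right)} = \frac{1}{\sqrt{-4 + \left(- 3 s^{2}\right)^{2}}} = \frac{1}{\sqrt{-4 + 9 s^{4}}}$)
$x{\left(H,y \right)} = y + \frac{1}{\sqrt{-4 + 9 H^{4}}}$
$B = -4$ ($B = 0 \left(1 + \frac{1}{\sqrt{-4 + 9 \left(-4\right)^{4}}}\right) - 4 = 0 \left(1 + \frac{1}{\sqrt{-4 + 9 \cdot 256}}\right) - 4 = 0 \left(1 + \frac{1}{\sqrt{-4 + 2304}}\right) - 4 = 0 \left(1 + \frac{1}{\sqrt{2300}}\right) - 4 = 0 \left(1 + \frac{\sqrt{23}}{230}\right) - 4 = 0 - 4 = -4$)
$B^{3} = \left(-4\right)^{3} = -64$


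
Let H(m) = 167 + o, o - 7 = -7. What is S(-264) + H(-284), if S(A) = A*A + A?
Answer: 69599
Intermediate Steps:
o = 0 (o = 7 - 7 = 0)
H(m) = 167 (H(m) = 167 + 0 = 167)
S(A) = A + A² (S(A) = A² + A = A + A²)
S(-264) + H(-284) = -264*(1 - 264) + 167 = -264*(-263) + 167 = 69432 + 167 = 69599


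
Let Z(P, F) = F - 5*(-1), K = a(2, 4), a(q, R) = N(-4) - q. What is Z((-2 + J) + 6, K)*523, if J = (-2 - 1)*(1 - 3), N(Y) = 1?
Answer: 2092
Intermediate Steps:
J = 6 (J = -3*(-2) = 6)
a(q, R) = 1 - q
K = -1 (K = 1 - 1*2 = 1 - 2 = -1)
Z(P, F) = 5 + F (Z(P, F) = F + 5 = 5 + F)
Z((-2 + J) + 6, K)*523 = (5 - 1)*523 = 4*523 = 2092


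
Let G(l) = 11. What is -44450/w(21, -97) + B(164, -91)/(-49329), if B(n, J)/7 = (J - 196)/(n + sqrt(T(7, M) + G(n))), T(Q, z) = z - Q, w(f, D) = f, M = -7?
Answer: (-14916150*sqrt(3) + 2446248313*I)/(7047*(sqrt(3) - 164*I)) ≈ -2116.7 - 2.6301e-6*I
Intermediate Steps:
B(n, J) = 7*(-196 + J)/(n + I*sqrt(3)) (B(n, J) = 7*((J - 196)/(n + sqrt((-7 - 1*7) + 11))) = 7*((-196 + J)/(n + sqrt((-7 - 7) + 11))) = 7*((-196 + J)/(n + sqrt(-14 + 11))) = 7*((-196 + J)/(n + sqrt(-3))) = 7*((-196 + J)/(n + I*sqrt(3))) = 7*(-196 + J)/(n + I*sqrt(3)))
-44450/w(21, -97) + B(164, -91)/(-49329) = -44450/21 + (7*(-196 - 91)/(164 + I*sqrt(3)))/(-49329) = -44450*1/21 + (7*(-287)/(164 + I*sqrt(3)))*(-1/49329) = -6350/3 - 2009/(164 + I*sqrt(3))*(-1/49329) = -6350/3 + 287/(7047*(164 + I*sqrt(3)))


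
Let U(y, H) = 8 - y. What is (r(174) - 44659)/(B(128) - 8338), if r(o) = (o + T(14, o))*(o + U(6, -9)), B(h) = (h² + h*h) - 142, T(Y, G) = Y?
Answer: -3857/8096 ≈ -0.47641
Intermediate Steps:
B(h) = -142 + 2*h² (B(h) = (h² + h²) - 142 = 2*h² - 142 = -142 + 2*h²)
r(o) = (2 + o)*(14 + o) (r(o) = (o + 14)*(o + (8 - 1*6)) = (14 + o)*(o + (8 - 6)) = (14 + o)*(o + 2) = (14 + o)*(2 + o) = (2 + o)*(14 + o))
(r(174) - 44659)/(B(128) - 8338) = ((28 + 174² + 16*174) - 44659)/((-142 + 2*128²) - 8338) = ((28 + 30276 + 2784) - 44659)/((-142 + 2*16384) - 8338) = (33088 - 44659)/((-142 + 32768) - 8338) = -11571/(32626 - 8338) = -11571/24288 = -11571*1/24288 = -3857/8096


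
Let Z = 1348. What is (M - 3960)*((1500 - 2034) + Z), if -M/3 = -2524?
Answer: 2940168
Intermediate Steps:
M = 7572 (M = -3*(-2524) = 7572)
(M - 3960)*((1500 - 2034) + Z) = (7572 - 3960)*((1500 - 2034) + 1348) = 3612*(-534 + 1348) = 3612*814 = 2940168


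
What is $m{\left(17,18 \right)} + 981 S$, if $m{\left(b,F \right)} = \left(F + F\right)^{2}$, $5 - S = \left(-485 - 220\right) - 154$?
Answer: $848880$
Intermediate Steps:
$S = 864$ ($S = 5 - \left(\left(-485 - 220\right) - 154\right) = 5 - \left(-705 - 154\right) = 5 - -859 = 5 + 859 = 864$)
$m{\left(b,F \right)} = 4 F^{2}$ ($m{\left(b,F \right)} = \left(2 F\right)^{2} = 4 F^{2}$)
$m{\left(17,18 \right)} + 981 S = 4 \cdot 18^{2} + 981 \cdot 864 = 4 \cdot 324 + 847584 = 1296 + 847584 = 848880$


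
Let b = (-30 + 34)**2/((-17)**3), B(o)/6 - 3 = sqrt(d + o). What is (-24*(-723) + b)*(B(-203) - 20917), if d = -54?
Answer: -1781647273640/4913 + 511502160*I*sqrt(257)/4913 ≈ -3.6264e+8 + 1.669e+6*I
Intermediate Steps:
B(o) = 18 + 6*sqrt(-54 + o)
b = -16/4913 (b = 4**2/(-4913) = 16*(-1/4913) = -16/4913 ≈ -0.0032567)
(-24*(-723) + b)*(B(-203) - 20917) = (-24*(-723) - 16/4913)*((18 + 6*sqrt(-54 - 203)) - 20917) = (17352 - 16/4913)*((18 + 6*sqrt(-257)) - 20917) = 85250360*((18 + 6*(I*sqrt(257))) - 20917)/4913 = 85250360*((18 + 6*I*sqrt(257)) - 20917)/4913 = 85250360*(-20899 + 6*I*sqrt(257))/4913 = -1781647273640/4913 + 511502160*I*sqrt(257)/4913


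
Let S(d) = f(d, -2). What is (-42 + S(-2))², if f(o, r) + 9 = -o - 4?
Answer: 2809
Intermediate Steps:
f(o, r) = -13 - o (f(o, r) = -9 + (-o - 4) = -9 + (-4 - o) = -13 - o)
S(d) = -13 - d
(-42 + S(-2))² = (-42 + (-13 - 1*(-2)))² = (-42 + (-13 + 2))² = (-42 - 11)² = (-53)² = 2809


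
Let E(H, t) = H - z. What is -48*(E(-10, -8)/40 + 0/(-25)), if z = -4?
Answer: 36/5 ≈ 7.2000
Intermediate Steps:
E(H, t) = 4 + H (E(H, t) = H - 1*(-4) = H + 4 = 4 + H)
-48*(E(-10, -8)/40 + 0/(-25)) = -48*((4 - 10)/40 + 0/(-25)) = -48*(-6*1/40 + 0*(-1/25)) = -48*(-3/20 + 0) = -48*(-3/20) = 36/5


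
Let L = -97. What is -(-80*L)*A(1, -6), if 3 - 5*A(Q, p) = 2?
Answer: -1552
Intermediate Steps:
A(Q, p) = ⅕ (A(Q, p) = ⅗ - ⅕*2 = ⅗ - ⅖ = ⅕)
-(-80*L)*A(1, -6) = -(-80*(-97))/5 = -7760/5 = -1*1552 = -1552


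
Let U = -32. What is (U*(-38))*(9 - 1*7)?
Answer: 2432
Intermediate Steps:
(U*(-38))*(9 - 1*7) = (-32*(-38))*(9 - 1*7) = 1216*(9 - 7) = 1216*2 = 2432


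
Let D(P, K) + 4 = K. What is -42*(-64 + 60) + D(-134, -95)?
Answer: 69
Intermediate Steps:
D(P, K) = -4 + K
-42*(-64 + 60) + D(-134, -95) = -42*(-64 + 60) + (-4 - 95) = -42*(-4) - 99 = 168 - 99 = 69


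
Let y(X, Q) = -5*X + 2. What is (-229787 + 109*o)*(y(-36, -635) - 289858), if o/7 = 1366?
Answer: -235353349396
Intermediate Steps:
y(X, Q) = 2 - 5*X
o = 9562 (o = 7*1366 = 9562)
(-229787 + 109*o)*(y(-36, -635) - 289858) = (-229787 + 109*9562)*((2 - 5*(-36)) - 289858) = (-229787 + 1042258)*((2 + 180) - 289858) = 812471*(182 - 289858) = 812471*(-289676) = -235353349396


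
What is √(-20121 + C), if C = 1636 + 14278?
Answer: I*√4207 ≈ 64.861*I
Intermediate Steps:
C = 15914
√(-20121 + C) = √(-20121 + 15914) = √(-4207) = I*√4207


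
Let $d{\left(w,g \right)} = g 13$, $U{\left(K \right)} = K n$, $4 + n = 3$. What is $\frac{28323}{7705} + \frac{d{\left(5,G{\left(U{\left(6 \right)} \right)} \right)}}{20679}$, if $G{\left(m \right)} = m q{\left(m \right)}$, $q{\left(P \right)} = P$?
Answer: $\frac{196432419}{53110565} \approx 3.6986$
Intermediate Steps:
$n = -1$ ($n = -4 + 3 = -1$)
$U{\left(K \right)} = - K$ ($U{\left(K \right)} = K \left(-1\right) = - K$)
$G{\left(m \right)} = m^{2}$ ($G{\left(m \right)} = m m = m^{2}$)
$d{\left(w,g \right)} = 13 g$
$\frac{28323}{7705} + \frac{d{\left(5,G{\left(U{\left(6 \right)} \right)} \right)}}{20679} = \frac{28323}{7705} + \frac{13 \left(\left(-1\right) 6\right)^{2}}{20679} = 28323 \cdot \frac{1}{7705} + 13 \left(-6\right)^{2} \cdot \frac{1}{20679} = \frac{28323}{7705} + 13 \cdot 36 \cdot \frac{1}{20679} = \frac{28323}{7705} + 468 \cdot \frac{1}{20679} = \frac{28323}{7705} + \frac{156}{6893} = \frac{196432419}{53110565}$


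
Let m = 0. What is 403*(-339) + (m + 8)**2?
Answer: -136553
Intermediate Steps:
403*(-339) + (m + 8)**2 = 403*(-339) + (0 + 8)**2 = -136617 + 8**2 = -136617 + 64 = -136553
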